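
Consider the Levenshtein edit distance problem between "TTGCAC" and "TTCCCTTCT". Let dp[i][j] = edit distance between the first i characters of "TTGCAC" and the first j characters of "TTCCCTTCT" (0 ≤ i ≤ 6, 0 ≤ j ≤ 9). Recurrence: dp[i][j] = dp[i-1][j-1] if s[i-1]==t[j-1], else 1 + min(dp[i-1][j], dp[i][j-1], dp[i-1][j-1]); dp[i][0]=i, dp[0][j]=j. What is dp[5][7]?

   ''  T  T  C  C  C  T  T  C  T
''  0  1  2  3  4  5  6  7  8  9
 T  1  0  1  2  3  4  5  6  7  8
 T  2  1  0  1  2  3  4  5  6  7
 G  3  2  1  1  2  3  4  5  6  7
 C  4  3  2  1  1  2  3  4  5  6
 A  5  4  3  2  2  2  3  4  5  6
 C  6  5  4  3  2  2  3  4  4  5

4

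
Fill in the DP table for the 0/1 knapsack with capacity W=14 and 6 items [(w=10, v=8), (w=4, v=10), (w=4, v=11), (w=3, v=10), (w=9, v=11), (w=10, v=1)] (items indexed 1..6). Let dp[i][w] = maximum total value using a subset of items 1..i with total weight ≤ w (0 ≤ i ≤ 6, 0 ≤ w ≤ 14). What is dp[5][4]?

i\w   0   1   2   3   4   5   6   7   8   9  10  11  12  13  14
  0   0   0   0   0   0   0   0   0   0   0   0   0   0   0   0
  1   0   0   0   0   0   0   0   0   0   0   8   8   8   8   8
  2   0   0   0   0  10  10  10  10  10  10  10  10  10  10  18
  3   0   0   0   0  11  11  11  11  21  21  21  21  21  21  21
  4   0   0   0  10  11  11  11  21  21  21  21  31  31  31  31
  5   0   0   0  10  11  11  11  21  21  21  21  31  31  31  31
  6   0   0   0  10  11  11  11  21  21  21  21  31  31  31  31

11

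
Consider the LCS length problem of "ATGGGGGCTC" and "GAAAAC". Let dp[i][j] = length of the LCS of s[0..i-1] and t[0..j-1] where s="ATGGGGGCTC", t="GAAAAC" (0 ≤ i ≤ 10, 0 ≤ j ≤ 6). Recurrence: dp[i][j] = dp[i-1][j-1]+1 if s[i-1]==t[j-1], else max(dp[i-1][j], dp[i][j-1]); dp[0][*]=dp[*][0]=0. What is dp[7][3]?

   ''  G  A  A  A  A  C
''  0  0  0  0  0  0  0
 A  0  0  1  1  1  1  1
 T  0  0  1  1  1  1  1
 G  0  1  1  1  1  1  1
 G  0  1  1  1  1  1  1
 G  0  1  1  1  1  1  1
 G  0  1  1  1  1  1  1
 G  0  1  1  1  1  1  1
 C  0  1  1  1  1  1  2
 T  0  1  1  1  1  1  2
 C  0  1  1  1  1  1  2

1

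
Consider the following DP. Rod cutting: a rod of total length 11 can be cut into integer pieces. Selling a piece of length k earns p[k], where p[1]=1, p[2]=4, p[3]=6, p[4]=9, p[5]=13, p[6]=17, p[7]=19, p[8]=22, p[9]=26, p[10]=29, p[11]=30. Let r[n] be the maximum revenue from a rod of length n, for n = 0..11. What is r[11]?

30

   n    0    1    2    3    4    5    6    7    8    9   10   11
r[n]    0    1    4    6    9   13   17   19   22   26   29   30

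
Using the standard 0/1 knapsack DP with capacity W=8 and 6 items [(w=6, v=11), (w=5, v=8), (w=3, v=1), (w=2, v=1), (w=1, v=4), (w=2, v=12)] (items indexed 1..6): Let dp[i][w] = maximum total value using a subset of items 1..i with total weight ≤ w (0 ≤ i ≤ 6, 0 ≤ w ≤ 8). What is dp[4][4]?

1

i\w   0   1   2   3   4   5   6   7   8
  0   0   0   0   0   0   0   0   0   0
  1   0   0   0   0   0   0  11  11  11
  2   0   0   0   0   0   8  11  11  11
  3   0   0   0   1   1   8  11  11  11
  4   0   0   1   1   1   8  11  11  12
  5   0   4   4   5   5   8  12  15  15
  6   0   4  12  16  16  17  17  20  24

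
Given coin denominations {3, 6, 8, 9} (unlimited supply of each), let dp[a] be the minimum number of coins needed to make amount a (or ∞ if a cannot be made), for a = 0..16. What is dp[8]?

1

 a  0  1  2  3  4  5  6  7  8  9 10 11 12 13 14 15 16
dp  0  -  -  1  -  -  1  -  1  1  -  2  2  -  2  2  2
(- denotes ∞ / unreachable)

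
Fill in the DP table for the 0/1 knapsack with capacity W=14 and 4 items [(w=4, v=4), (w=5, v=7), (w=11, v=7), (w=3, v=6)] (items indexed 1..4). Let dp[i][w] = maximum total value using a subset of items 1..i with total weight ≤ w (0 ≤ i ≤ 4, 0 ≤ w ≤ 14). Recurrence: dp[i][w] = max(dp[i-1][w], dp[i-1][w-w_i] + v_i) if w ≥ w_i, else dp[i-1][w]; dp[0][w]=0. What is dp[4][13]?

17

i\w   0   1   2   3   4   5   6   7   8   9  10  11  12  13  14
  0   0   0   0   0   0   0   0   0   0   0   0   0   0   0   0
  1   0   0   0   0   4   4   4   4   4   4   4   4   4   4   4
  2   0   0   0   0   4   7   7   7   7  11  11  11  11  11  11
  3   0   0   0   0   4   7   7   7   7  11  11  11  11  11  11
  4   0   0   0   6   6   7   7  10  13  13  13  13  17  17  17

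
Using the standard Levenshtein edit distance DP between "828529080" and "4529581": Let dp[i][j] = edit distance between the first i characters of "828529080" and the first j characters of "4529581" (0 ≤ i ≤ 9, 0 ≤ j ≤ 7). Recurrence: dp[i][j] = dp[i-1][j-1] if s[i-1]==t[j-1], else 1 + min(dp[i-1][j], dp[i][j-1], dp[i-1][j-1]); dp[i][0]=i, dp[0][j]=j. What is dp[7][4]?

   ''  4  5  2  9  5  8  1
''  0  1  2  3  4  5  6  7
 8  1  1  2  3  4  5  5  6
 2  2  2  2  2  3  4  5  6
 8  3  3  3  3  3  4  4  5
 5  4  4  3  4  4  3  4  5
 2  5  5  4  3  4  4  4  5
 9  6  6  5  4  3  4  5  5
 0  7  7  6  5  4  4  5  6
 8  8  8  7  6  5  5  4  5
 0  9  9  8  7  6  6  5  5

4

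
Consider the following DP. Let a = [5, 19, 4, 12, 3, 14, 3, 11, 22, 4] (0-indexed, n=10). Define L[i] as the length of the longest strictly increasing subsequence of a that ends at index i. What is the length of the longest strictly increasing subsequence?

4

   i    0    1    2    3    4    5    6    7    8    9
a[i]    5   19    4   12    3   14    3   11   22    4
L[i]    1    2    1    2    1    3    1    2    4    2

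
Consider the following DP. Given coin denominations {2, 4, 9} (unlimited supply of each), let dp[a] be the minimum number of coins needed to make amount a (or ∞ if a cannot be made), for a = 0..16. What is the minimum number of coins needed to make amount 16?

4

 a  0  1  2  3  4  5  6  7  8  9 10 11 12 13 14 15 16
dp  0  -  1  -  1  -  2  -  2  1  3  2  3  2  4  3  4
(- denotes ∞ / unreachable)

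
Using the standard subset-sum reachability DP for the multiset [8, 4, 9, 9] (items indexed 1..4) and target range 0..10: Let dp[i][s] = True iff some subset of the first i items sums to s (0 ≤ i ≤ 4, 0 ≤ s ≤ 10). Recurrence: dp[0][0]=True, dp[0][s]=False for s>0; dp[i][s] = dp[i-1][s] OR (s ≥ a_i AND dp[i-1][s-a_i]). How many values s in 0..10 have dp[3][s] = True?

i\s   0   1   2   3   4   5   6   7   8   9  10
  0   T   F   F   F   F   F   F   F   F   F   F
  1   T   F   F   F   F   F   F   F   T   F   F
  2   T   F   F   F   T   F   F   F   T   F   F
  3   T   F   F   F   T   F   F   F   T   T   F
  4   T   F   F   F   T   F   F   F   T   T   F

4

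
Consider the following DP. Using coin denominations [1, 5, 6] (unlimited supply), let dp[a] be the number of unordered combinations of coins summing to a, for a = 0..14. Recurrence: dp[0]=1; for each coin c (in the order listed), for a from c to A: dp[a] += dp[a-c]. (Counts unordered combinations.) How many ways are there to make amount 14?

6

after  coin     0     1     2     3     4     5     6     7     8     9    10    11    12    13    14
          1     1     1     1     1     1     1     1     1     1     1     1     1     1     1     1
          5     1     1     1     1     1     2     2     2     2     2     3     3     3     3     3
          6     1     1     1     1     1     2     3     3     3     3     4     5     6     6     6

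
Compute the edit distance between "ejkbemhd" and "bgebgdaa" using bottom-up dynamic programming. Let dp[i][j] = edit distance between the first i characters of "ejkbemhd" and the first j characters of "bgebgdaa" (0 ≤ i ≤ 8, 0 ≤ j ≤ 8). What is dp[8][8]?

   ''  b  g  e  b  g  d  a  a
''  0  1  2  3  4  5  6  7  8
 e  1  1  2  2  3  4  5  6  7
 j  2  2  2  3  3  4  5  6  7
 k  3  3  3  3  4  4  5  6  7
 b  4  3  4  4  3  4  5  6  7
 e  5  4  4  4  4  4  5  6  7
 m  6  5  5  5  5  5  5  6  7
 h  7  6  6  6  6  6  6  6  7
 d  8  7  7  7  7  7  6  7  7

7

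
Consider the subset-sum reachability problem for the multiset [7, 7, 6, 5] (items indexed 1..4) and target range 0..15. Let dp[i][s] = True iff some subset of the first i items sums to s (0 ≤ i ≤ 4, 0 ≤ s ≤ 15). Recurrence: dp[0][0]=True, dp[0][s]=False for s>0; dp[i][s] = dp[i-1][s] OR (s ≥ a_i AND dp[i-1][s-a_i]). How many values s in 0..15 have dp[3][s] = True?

i\s   0   1   2   3   4   5   6   7   8   9  10  11  12  13  14  15
  0   T   F   F   F   F   F   F   F   F   F   F   F   F   F   F   F
  1   T   F   F   F   F   F   F   T   F   F   F   F   F   F   F   F
  2   T   F   F   F   F   F   F   T   F   F   F   F   F   F   T   F
  3   T   F   F   F   F   F   T   T   F   F   F   F   F   T   T   F
  4   T   F   F   F   F   T   T   T   F   F   F   T   T   T   T   F

5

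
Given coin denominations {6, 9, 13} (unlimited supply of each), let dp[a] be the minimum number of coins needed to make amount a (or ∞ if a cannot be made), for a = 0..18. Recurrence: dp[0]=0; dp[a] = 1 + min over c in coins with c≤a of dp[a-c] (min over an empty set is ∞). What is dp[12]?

 a  0  1  2  3  4  5  6  7  8  9 10 11 12 13 14 15 16 17 18
dp  0  -  -  -  -  -  1  -  -  1  -  -  2  1  -  2  -  -  2
(- denotes ∞ / unreachable)

2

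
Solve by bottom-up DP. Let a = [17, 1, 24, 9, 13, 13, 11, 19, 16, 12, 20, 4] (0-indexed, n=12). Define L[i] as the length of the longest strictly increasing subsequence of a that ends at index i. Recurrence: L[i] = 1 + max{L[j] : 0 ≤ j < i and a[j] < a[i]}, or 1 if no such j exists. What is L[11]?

2

   i    0    1    2    3    4    5    6    7    8    9   10   11
a[i]   17    1   24    9   13   13   11   19   16   12   20    4
L[i]    1    1    2    2    3    3    3    4    4    4    5    2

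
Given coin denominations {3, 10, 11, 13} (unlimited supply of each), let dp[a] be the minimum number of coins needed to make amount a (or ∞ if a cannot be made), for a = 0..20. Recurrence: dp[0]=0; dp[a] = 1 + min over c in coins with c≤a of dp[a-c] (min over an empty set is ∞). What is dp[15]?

 a  0  1  2  3  4  5  6  7  8  9 10 11 12 13 14 15 16 17 18 19 20
dp  0  -  -  1  -  -  2  -  -  3  1  1  4  1  2  5  2  3  6  3  2
(- denotes ∞ / unreachable)

5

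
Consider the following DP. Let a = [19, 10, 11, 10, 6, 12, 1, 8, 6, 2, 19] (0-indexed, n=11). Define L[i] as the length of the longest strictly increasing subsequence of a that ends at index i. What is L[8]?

   i    0    1    2    3    4    5    6    7    8    9   10
a[i]   19   10   11   10    6   12    1    8    6    2   19
L[i]    1    1    2    1    1    3    1    2    2    2    4

2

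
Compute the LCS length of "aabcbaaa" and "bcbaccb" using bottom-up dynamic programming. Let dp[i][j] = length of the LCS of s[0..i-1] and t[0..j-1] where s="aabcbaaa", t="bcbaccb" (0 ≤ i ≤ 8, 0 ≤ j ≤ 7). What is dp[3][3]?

1

   ''  b  c  b  a  c  c  b
''  0  0  0  0  0  0  0  0
 a  0  0  0  0  1  1  1  1
 a  0  0  0  0  1  1  1  1
 b  0  1  1  1  1  1  1  2
 c  0  1  2  2  2  2  2  2
 b  0  1  2  3  3  3  3  3
 a  0  1  2  3  4  4  4  4
 a  0  1  2  3  4  4  4  4
 a  0  1  2  3  4  4  4  4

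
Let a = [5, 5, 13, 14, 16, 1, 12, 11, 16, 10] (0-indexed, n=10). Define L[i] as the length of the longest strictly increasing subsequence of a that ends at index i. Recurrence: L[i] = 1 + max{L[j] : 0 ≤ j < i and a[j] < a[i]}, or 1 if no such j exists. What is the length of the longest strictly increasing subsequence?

4

   i    0    1    2    3    4    5    6    7    8    9
a[i]    5    5   13   14   16    1   12   11   16   10
L[i]    1    1    2    3    4    1    2    2    4    2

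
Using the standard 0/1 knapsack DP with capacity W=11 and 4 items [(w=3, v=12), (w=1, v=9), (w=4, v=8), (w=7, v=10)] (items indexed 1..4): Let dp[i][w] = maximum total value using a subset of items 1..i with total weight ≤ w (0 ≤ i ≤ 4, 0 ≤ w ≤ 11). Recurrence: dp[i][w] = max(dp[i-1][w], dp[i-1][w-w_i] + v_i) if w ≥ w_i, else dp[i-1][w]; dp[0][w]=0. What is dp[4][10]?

29

i\w   0   1   2   3   4   5   6   7   8   9  10  11
  0   0   0   0   0   0   0   0   0   0   0   0   0
  1   0   0   0  12  12  12  12  12  12  12  12  12
  2   0   9   9  12  21  21  21  21  21  21  21  21
  3   0   9   9  12  21  21  21  21  29  29  29  29
  4   0   9   9  12  21  21  21  21  29  29  29  31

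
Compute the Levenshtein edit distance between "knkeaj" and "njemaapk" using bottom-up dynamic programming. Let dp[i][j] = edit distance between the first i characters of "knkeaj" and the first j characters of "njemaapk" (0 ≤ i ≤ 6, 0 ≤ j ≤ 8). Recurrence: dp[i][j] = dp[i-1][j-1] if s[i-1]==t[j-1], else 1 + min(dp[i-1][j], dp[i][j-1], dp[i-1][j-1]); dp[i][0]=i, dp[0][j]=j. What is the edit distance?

6

   ''  n  j  e  m  a  a  p  k
''  0  1  2  3  4  5  6  7  8
 k  1  1  2  3  4  5  6  7  7
 n  2  1  2  3  4  5  6  7  8
 k  3  2  2  3  4  5  6  7  7
 e  4  3  3  2  3  4  5  6  7
 a  5  4  4  3  3  3  4  5  6
 j  6  5  4  4  4  4  4  5  6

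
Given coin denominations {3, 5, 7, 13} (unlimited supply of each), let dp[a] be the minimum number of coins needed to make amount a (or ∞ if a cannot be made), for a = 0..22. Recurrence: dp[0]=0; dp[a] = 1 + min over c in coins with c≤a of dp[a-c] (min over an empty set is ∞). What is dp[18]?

 a  0  1  2  3  4  5  6  7  8  9 10 11 12 13 14 15 16 17 18 19 20 21 22
dp  0  -  -  1  -  1  2  1  2  3  2  3  2  1  2  3  2  3  2  3  2  3  4
(- denotes ∞ / unreachable)

2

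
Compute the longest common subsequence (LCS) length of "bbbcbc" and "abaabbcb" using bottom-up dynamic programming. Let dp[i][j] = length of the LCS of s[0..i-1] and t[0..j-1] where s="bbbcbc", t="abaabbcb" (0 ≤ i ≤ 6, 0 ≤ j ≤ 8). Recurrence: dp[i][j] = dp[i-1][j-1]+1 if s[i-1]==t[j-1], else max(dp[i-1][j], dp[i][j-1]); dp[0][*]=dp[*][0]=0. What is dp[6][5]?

2

   ''  a  b  a  a  b  b  c  b
''  0  0  0  0  0  0  0  0  0
 b  0  0  1  1  1  1  1  1  1
 b  0  0  1  1  1  2  2  2  2
 b  0  0  1  1  1  2  3  3  3
 c  0  0  1  1  1  2  3  4  4
 b  0  0  1  1  1  2  3  4  5
 c  0  0  1  1  1  2  3  4  5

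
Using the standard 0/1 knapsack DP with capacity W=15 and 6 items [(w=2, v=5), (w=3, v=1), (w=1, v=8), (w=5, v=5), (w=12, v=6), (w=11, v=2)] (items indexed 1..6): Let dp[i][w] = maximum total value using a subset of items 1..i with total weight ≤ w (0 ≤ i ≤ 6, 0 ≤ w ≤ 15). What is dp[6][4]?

i\w   0   1   2   3   4   5   6   7   8   9  10  11  12  13  14  15
  0   0   0   0   0   0   0   0   0   0   0   0   0   0   0   0   0
  1   0   0   5   5   5   5   5   5   5   5   5   5   5   5   5   5
  2   0   0   5   5   5   6   6   6   6   6   6   6   6   6   6   6
  3   0   8   8  13  13  13  14  14  14  14  14  14  14  14  14  14
  4   0   8   8  13  13  13  14  14  18  18  18  19  19  19  19  19
  5   0   8   8  13  13  13  14  14  18  18  18  19  19  19  19  19
  6   0   8   8  13  13  13  14  14  18  18  18  19  19  19  19  19

13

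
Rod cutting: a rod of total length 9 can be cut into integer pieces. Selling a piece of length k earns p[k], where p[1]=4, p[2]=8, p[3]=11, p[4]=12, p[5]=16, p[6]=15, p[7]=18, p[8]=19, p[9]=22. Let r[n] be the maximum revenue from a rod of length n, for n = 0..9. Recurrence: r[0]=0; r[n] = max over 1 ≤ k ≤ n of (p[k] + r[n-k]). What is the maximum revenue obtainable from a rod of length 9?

36

   n    0    1    2    3    4    5    6    7    8    9
r[n]    0    4    8   12   16   20   24   28   32   36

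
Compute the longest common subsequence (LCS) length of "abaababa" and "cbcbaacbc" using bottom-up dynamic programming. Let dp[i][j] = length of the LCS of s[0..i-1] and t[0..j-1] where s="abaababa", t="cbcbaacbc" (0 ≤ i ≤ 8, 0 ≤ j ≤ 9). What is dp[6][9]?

4

   ''  c  b  c  b  a  a  c  b  c
''  0  0  0  0  0  0  0  0  0  0
 a  0  0  0  0  0  1  1  1  1  1
 b  0  0  1  1  1  1  1  1  2  2
 a  0  0  1  1  1  2  2  2  2  2
 a  0  0  1  1  1  2  3  3  3  3
 b  0  0  1  1  2  2  3  3  4  4
 a  0  0  1  1  2  3  3  3  4  4
 b  0  0  1  1  2  3  3  3  4  4
 a  0  0  1  1  2  3  4  4  4  4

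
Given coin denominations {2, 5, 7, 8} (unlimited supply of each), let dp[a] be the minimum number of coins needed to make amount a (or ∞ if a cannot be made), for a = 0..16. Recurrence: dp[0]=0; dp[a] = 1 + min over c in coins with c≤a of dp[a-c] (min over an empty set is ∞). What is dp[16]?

2

 a  0  1  2  3  4  5  6  7  8  9 10 11 12 13 14 15 16
dp  0  -  1  -  2  1  3  1  1  2  2  3  2  2  2  2  2
(- denotes ∞ / unreachable)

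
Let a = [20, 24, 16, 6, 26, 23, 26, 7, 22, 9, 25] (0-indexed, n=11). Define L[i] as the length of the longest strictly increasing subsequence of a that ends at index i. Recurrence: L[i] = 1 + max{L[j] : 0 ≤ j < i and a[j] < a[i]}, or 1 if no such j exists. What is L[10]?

   i    0    1    2    3    4    5    6    7    8    9   10
a[i]   20   24   16    6   26   23   26    7   22    9   25
L[i]    1    2    1    1    3    2    3    2    3    3    4

4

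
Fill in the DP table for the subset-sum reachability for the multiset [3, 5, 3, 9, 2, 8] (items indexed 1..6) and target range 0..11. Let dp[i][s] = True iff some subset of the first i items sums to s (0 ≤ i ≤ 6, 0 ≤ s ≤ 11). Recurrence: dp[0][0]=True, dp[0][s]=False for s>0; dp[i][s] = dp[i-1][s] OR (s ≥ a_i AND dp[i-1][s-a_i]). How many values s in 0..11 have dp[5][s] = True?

10

i\s   0   1   2   3   4   5   6   7   8   9  10  11
  0   T   F   F   F   F   F   F   F   F   F   F   F
  1   T   F   F   T   F   F   F   F   F   F   F   F
  2   T   F   F   T   F   T   F   F   T   F   F   F
  3   T   F   F   T   F   T   T   F   T   F   F   T
  4   T   F   F   T   F   T   T   F   T   T   F   T
  5   T   F   T   T   F   T   T   T   T   T   T   T
  6   T   F   T   T   F   T   T   T   T   T   T   T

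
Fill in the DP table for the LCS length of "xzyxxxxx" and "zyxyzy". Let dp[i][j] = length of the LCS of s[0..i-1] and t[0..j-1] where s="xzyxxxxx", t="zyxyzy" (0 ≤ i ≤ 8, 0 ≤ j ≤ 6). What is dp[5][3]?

3

   ''  z  y  x  y  z  y
''  0  0  0  0  0  0  0
 x  0  0  0  1  1  1  1
 z  0  1  1  1  1  2  2
 y  0  1  2  2  2  2  3
 x  0  1  2  3  3  3  3
 x  0  1  2  3  3  3  3
 x  0  1  2  3  3  3  3
 x  0  1  2  3  3  3  3
 x  0  1  2  3  3  3  3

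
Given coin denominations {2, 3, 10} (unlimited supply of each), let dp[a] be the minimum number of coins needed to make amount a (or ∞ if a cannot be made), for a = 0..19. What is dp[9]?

3

 a  0  1  2  3  4  5  6  7  8  9 10 11 12 13 14 15 16 17 18 19
dp  0  -  1  1  2  2  2  3  3  3  1  4  2  2  3  3  3  4  4  4
(- denotes ∞ / unreachable)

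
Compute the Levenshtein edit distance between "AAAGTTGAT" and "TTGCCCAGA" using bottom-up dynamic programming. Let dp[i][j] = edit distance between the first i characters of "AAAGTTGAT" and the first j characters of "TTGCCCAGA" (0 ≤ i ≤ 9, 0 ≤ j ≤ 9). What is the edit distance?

8

   ''  T  T  G  C  C  C  A  G  A
''  0  1  2  3  4  5  6  7  8  9
 A  1  1  2  3  4  5  6  6  7  8
 A  2  2  2  3  4  5  6  6  7  7
 A  3  3  3  3  4  5  6  6  7  7
 G  4  4  4  3  4  5  6  7  6  7
 T  5  4  4  4  4  5  6  7  7  7
 T  6  5  4  5  5  5  6  7  8  8
 G  7  6  5  4  5  6  6  7  7  8
 A  8  7  6  5  5  6  7  6  7  7
 T  9  8  7  6  6  6  7  7  7  8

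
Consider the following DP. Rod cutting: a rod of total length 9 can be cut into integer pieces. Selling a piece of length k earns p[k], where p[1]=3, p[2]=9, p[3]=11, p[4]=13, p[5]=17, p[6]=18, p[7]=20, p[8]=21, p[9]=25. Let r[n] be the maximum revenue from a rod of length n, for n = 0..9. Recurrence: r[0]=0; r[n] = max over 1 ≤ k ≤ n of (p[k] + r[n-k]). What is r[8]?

   n    0    1    2    3    4    5    6    7    8    9
r[n]    0    3    9   12   18   21   27   30   36   39

36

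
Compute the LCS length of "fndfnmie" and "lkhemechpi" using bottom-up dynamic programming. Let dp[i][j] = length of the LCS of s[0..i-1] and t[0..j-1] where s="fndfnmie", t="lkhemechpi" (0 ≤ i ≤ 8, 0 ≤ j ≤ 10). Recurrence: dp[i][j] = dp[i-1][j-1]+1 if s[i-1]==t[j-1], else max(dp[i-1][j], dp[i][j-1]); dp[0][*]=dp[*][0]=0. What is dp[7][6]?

1

   ''  l  k  h  e  m  e  c  h  p  i
''  0  0  0  0  0  0  0  0  0  0  0
 f  0  0  0  0  0  0  0  0  0  0  0
 n  0  0  0  0  0  0  0  0  0  0  0
 d  0  0  0  0  0  0  0  0  0  0  0
 f  0  0  0  0  0  0  0  0  0  0  0
 n  0  0  0  0  0  0  0  0  0  0  0
 m  0  0  0  0  0  1  1  1  1  1  1
 i  0  0  0  0  0  1  1  1  1  1  2
 e  0  0  0  0  1  1  2  2  2  2  2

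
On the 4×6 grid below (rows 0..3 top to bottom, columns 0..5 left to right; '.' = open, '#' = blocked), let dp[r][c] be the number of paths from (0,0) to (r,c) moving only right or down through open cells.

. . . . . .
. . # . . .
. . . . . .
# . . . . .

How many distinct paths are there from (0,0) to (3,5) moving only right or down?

25

r\c   0   1   2   3   4   5
  0   1   1   1   1   1   1
  1   1   2   0   1   2   3
  2   1   3   3   4   6   9
  3   0   3   6  10  16  25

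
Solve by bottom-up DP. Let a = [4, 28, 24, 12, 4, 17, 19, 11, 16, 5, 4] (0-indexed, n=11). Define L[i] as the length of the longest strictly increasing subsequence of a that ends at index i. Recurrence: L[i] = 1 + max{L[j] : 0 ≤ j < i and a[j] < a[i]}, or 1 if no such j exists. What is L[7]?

2

   i    0    1    2    3    4    5    6    7    8    9   10
a[i]    4   28   24   12    4   17   19   11   16    5    4
L[i]    1    2    2    2    1    3    4    2    3    2    1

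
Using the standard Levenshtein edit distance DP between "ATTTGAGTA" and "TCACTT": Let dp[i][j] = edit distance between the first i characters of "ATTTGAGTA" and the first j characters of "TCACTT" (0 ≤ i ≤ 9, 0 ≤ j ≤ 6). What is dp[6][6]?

5

   ''  T  C  A  C  T  T
''  0  1  2  3  4  5  6
 A  1  1  2  2  3  4  5
 T  2  1  2  3  3  3  4
 T  3  2  2  3  4  3  3
 T  4  3  3  3  4  4  3
 G  5  4  4  4  4  5  4
 A  6  5  5  4  5  5  5
 G  7  6  6  5  5  6  6
 T  8  7  7  6  6  5  6
 A  9  8  8  7  7  6  6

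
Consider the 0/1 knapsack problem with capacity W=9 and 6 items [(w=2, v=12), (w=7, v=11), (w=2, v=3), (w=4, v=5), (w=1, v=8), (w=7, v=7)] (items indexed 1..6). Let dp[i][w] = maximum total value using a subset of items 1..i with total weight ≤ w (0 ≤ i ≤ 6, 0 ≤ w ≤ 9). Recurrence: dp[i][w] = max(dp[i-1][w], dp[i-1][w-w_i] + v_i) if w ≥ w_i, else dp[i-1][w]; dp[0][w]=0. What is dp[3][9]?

23

i\w   0   1   2   3   4   5   6   7   8   9
  0   0   0   0   0   0   0   0   0   0   0
  1   0   0  12  12  12  12  12  12  12  12
  2   0   0  12  12  12  12  12  12  12  23
  3   0   0  12  12  15  15  15  15  15  23
  4   0   0  12  12  15  15  17  17  20  23
  5   0   8  12  20  20  23  23  25  25  28
  6   0   8  12  20  20  23  23  25  25  28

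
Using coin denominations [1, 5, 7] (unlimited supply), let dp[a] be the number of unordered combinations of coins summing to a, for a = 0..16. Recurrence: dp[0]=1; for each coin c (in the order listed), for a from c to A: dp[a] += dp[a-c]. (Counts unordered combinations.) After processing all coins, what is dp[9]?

3

after  coin     0     1     2     3     4     5     6     7     8     9    10    11    12    13    14    15    16
          1     1     1     1     1     1     1     1     1     1     1     1     1     1     1     1     1     1
          5     1     1     1     1     1     2     2     2     2     2     3     3     3     3     3     4     4
          7     1     1     1     1     1     2     2     3     3     3     4     4     5     5     6     7     7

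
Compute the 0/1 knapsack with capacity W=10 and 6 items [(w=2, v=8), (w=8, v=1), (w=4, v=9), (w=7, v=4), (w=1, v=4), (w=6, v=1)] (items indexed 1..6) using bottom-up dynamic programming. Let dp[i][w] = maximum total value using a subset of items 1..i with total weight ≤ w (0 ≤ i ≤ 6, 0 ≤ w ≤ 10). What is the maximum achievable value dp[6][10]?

i\w   0   1   2   3   4   5   6   7   8   9  10
  0   0   0   0   0   0   0   0   0   0   0   0
  1   0   0   8   8   8   8   8   8   8   8   8
  2   0   0   8   8   8   8   8   8   8   8   9
  3   0   0   8   8   9   9  17  17  17  17  17
  4   0   0   8   8   9   9  17  17  17  17  17
  5   0   4   8  12  12  13  17  21  21  21  21
  6   0   4   8  12  12  13  17  21  21  21  21

21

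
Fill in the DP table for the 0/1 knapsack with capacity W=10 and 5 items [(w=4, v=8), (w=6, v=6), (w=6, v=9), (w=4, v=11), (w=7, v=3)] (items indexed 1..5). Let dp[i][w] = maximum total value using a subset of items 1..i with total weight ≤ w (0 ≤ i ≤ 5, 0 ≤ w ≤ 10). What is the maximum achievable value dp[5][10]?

20

i\w   0   1   2   3   4   5   6   7   8   9  10
  0   0   0   0   0   0   0   0   0   0   0   0
  1   0   0   0   0   8   8   8   8   8   8   8
  2   0   0   0   0   8   8   8   8   8   8  14
  3   0   0   0   0   8   8   9   9   9   9  17
  4   0   0   0   0  11  11  11  11  19  19  20
  5   0   0   0   0  11  11  11  11  19  19  20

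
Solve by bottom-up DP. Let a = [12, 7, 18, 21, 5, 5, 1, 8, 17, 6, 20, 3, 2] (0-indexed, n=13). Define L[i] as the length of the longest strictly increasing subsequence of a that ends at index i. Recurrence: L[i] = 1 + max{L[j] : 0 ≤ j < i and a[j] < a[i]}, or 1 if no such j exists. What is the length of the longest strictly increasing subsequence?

4

   i    0    1    2    3    4    5    6    7    8    9   10   11   12
a[i]   12    7   18   21    5    5    1    8   17    6   20    3    2
L[i]    1    1    2    3    1    1    1    2    3    2    4    2    2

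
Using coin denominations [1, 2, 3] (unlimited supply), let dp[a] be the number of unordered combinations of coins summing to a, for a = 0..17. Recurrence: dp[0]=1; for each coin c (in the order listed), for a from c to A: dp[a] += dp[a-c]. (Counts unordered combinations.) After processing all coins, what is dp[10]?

after  coin     0     1     2     3     4     5     6     7     8     9    10    11    12    13    14    15    16    17
          1     1     1     1     1     1     1     1     1     1     1     1     1     1     1     1     1     1     1
          2     1     1     2     2     3     3     4     4     5     5     6     6     7     7     8     8     9     9
          3     1     1     2     3     4     5     7     8    10    12    14    16    19    21    24    27    30    33

14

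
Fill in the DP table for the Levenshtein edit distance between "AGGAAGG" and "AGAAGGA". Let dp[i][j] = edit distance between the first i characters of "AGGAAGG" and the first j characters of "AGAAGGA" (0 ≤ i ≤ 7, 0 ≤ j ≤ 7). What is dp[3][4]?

2

   ''  A  G  A  A  G  G  A
''  0  1  2  3  4  5  6  7
 A  1  0  1  2  3  4  5  6
 G  2  1  0  1  2  3  4  5
 G  3  2  1  1  2  2  3  4
 A  4  3  2  1  1  2  3  3
 A  5  4  3  2  1  2  3  3
 G  6  5  4  3  2  1  2  3
 G  7  6  5  4  3  2  1  2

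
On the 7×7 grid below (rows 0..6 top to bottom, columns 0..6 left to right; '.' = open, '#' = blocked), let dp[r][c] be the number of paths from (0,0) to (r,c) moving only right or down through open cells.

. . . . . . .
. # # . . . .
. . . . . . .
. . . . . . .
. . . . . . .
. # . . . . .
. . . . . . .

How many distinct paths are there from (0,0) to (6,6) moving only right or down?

r\c   0   1   2   3   4   5   6
  0   1   1   1   1   1   1   1
  1   1   0   0   1   2   3   4
  2   1   1   1   2   4   7  11
  3   1   2   3   5   9  16  27
  4   1   3   6  11  20  36  63
  5   1   0   6  17  37  73 136
  6   1   1   7  24  61 134 270

270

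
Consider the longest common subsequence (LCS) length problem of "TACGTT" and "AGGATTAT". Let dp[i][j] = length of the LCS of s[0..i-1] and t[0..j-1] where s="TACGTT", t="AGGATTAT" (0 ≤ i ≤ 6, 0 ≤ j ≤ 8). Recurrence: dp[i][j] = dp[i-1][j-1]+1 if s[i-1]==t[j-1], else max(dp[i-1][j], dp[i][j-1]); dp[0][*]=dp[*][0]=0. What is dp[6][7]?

4

   ''  A  G  G  A  T  T  A  T
''  0  0  0  0  0  0  0  0  0
 T  0  0  0  0  0  1  1  1  1
 A  0  1  1  1  1  1  1  2  2
 C  0  1  1  1  1  1  1  2  2
 G  0  1  2  2  2  2  2  2  2
 T  0  1  2  2  2  3  3  3  3
 T  0  1  2  2  2  3  4  4  4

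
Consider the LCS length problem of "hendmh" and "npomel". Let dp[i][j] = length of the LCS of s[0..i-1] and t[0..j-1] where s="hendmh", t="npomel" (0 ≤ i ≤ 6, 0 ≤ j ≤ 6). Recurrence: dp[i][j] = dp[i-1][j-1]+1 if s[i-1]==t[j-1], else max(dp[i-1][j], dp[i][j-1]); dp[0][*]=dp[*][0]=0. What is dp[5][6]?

   ''  n  p  o  m  e  l
''  0  0  0  0  0  0  0
 h  0  0  0  0  0  0  0
 e  0  0  0  0  0  1  1
 n  0  1  1  1  1  1  1
 d  0  1  1  1  1  1  1
 m  0  1  1  1  2  2  2
 h  0  1  1  1  2  2  2

2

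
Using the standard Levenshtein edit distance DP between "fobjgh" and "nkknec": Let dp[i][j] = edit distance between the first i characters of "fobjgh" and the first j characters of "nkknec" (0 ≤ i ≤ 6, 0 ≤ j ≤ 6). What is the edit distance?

   ''  n  k  k  n  e  c
''  0  1  2  3  4  5  6
 f  1  1  2  3  4  5  6
 o  2  2  2  3  4  5  6
 b  3  3  3  3  4  5  6
 j  4  4  4  4  4  5  6
 g  5  5  5  5  5  5  6
 h  6  6  6  6  6  6  6

6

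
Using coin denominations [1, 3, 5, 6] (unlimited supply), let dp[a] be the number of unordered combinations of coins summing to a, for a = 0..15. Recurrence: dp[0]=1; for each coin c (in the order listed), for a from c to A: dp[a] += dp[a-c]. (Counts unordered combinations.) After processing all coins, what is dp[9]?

8

after  coin     0     1     2     3     4     5     6     7     8     9    10    11    12    13    14    15
          1     1     1     1     1     1     1     1     1     1     1     1     1     1     1     1     1
          3     1     1     1     2     2     2     3     3     3     4     4     4     5     5     5     6
          5     1     1     1     2     2     3     4     4     5     6     7     8     9    10    11    13
          6     1     1     1     2     2     3     5     5     6     8     9    11    14    15    17    21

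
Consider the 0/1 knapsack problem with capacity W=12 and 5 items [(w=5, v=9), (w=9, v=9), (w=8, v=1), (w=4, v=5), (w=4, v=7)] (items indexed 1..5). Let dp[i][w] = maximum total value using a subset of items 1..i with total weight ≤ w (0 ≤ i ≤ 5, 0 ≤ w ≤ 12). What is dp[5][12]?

i\w   0   1   2   3   4   5   6   7   8   9  10  11  12
  0   0   0   0   0   0   0   0   0   0   0   0   0   0
  1   0   0   0   0   0   9   9   9   9   9   9   9   9
  2   0   0   0   0   0   9   9   9   9   9   9   9   9
  3   0   0   0   0   0   9   9   9   9   9   9   9   9
  4   0   0   0   0   5   9   9   9   9  14  14  14  14
  5   0   0   0   0   7   9   9   9  12  16  16  16  16

16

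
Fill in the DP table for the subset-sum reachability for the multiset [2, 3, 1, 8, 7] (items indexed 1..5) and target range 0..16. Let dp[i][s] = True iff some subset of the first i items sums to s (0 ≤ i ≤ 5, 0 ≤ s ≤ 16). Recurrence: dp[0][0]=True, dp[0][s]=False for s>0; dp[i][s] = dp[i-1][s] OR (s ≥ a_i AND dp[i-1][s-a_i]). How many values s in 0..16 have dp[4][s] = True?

14

i\s   0   1   2   3   4   5   6   7   8   9  10  11  12  13  14  15  16
  0   T   F   F   F   F   F   F   F   F   F   F   F   F   F   F   F   F
  1   T   F   T   F   F   F   F   F   F   F   F   F   F   F   F   F   F
  2   T   F   T   T   F   T   F   F   F   F   F   F   F   F   F   F   F
  3   T   T   T   T   T   T   T   F   F   F   F   F   F   F   F   F   F
  4   T   T   T   T   T   T   T   F   T   T   T   T   T   T   T   F   F
  5   T   T   T   T   T   T   T   T   T   T   T   T   T   T   T   T   T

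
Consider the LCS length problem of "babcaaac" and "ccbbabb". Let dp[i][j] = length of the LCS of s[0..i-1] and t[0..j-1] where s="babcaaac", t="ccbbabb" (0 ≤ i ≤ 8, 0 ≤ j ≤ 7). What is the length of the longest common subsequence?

3

   ''  c  c  b  b  a  b  b
''  0  0  0  0  0  0  0  0
 b  0  0  0  1  1  1  1  1
 a  0  0  0  1  1  2  2  2
 b  0  0  0  1  2  2  3  3
 c  0  1  1  1  2  2  3  3
 a  0  1  1  1  2  3  3  3
 a  0  1  1  1  2  3  3  3
 a  0  1  1  1  2  3  3  3
 c  0  1  2  2  2  3  3  3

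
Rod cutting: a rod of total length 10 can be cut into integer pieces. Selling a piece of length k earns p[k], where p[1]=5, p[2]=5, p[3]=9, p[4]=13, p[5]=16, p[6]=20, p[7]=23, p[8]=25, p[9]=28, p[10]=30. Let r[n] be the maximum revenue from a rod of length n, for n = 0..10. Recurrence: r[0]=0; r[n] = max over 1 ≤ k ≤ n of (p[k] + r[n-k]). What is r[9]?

   n    0    1    2    3    4    5    6    7    8    9   10
r[n]    0    5   10   15   20   25   30   35   40   45   50

45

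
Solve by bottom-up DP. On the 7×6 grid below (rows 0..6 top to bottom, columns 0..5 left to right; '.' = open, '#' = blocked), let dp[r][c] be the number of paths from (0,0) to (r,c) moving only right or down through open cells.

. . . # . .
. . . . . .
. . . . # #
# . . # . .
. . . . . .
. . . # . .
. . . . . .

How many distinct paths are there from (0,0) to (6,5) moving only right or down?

r\c   0   1   2   3   4   5
  0   1   1   1   0   0   0
  1   1   2   3   3   3   3
  2   1   3   6   9   0   0
  3   0   3   9   0   0   0
  4   0   3  12  12  12  12
  5   0   3  15   0  12  24
  6   0   3  18  18  30  54

54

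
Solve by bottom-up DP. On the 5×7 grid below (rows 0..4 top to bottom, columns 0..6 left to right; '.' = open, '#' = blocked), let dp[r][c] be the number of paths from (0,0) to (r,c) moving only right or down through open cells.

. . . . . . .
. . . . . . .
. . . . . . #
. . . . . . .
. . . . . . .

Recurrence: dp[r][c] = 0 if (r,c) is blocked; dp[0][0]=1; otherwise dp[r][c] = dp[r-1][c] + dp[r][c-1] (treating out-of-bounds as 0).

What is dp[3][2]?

r\c   0   1   2   3   4   5   6
  0   1   1   1   1   1   1   1
  1   1   2   3   4   5   6   7
  2   1   3   6  10  15  21   0
  3   1   4  10  20  35  56  56
  4   1   5  15  35  70 126 182

10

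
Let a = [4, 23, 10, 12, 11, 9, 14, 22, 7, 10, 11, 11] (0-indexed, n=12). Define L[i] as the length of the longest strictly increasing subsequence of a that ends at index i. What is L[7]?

5

   i    0    1    2    3    4    5    6    7    8    9   10   11
a[i]    4   23   10   12   11    9   14   22    7   10   11   11
L[i]    1    2    2    3    3    2    4    5    2    3    4    4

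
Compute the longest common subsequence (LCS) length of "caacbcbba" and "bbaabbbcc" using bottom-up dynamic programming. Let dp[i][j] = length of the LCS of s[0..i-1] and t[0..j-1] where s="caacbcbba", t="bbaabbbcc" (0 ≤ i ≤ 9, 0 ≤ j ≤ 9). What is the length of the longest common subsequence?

5

   ''  b  b  a  a  b  b  b  c  c
''  0  0  0  0  0  0  0  0  0  0
 c  0  0  0  0  0  0  0  0  1  1
 a  0  0  0  1  1  1  1  1  1  1
 a  0  0  0  1  2  2  2  2  2  2
 c  0  0  0  1  2  2  2  2  3  3
 b  0  1  1  1  2  3  3  3  3  3
 c  0  1  1  1  2  3  3  3  4  4
 b  0  1  2  2  2  3  4  4  4  4
 b  0  1  2  2  2  3  4  5  5  5
 a  0  1  2  3  3  3  4  5  5  5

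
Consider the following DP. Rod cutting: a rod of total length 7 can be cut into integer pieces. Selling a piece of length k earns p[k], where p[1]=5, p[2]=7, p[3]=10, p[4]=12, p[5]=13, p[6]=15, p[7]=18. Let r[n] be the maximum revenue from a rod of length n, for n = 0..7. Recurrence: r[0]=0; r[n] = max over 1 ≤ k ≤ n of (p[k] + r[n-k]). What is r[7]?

   n    0    1    2    3    4    5    6    7
r[n]    0    5   10   15   20   25   30   35

35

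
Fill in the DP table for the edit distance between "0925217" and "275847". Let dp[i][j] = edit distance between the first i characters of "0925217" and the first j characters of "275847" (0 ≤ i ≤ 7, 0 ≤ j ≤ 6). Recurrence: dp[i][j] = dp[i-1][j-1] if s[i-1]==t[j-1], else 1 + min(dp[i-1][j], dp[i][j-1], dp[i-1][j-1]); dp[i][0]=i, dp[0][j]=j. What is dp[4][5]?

5

   ''  2  7  5  8  4  7
''  0  1  2  3  4  5  6
 0  1  1  2  3  4  5  6
 9  2  2  2  3  4  5  6
 2  3  2  3  3  4  5  6
 5  4  3  3  3  4  5  6
 2  5  4  4  4  4  5  6
 1  6  5  5  5  5  5  6
 7  7  6  5  6  6  6  5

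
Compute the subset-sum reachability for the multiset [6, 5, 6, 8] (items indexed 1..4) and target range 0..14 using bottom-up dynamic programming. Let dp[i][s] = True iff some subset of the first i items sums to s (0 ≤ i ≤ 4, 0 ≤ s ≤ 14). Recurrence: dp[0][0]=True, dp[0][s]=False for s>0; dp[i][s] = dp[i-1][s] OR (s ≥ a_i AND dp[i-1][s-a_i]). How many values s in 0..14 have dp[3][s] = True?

5

i\s   0   1   2   3   4   5   6   7   8   9  10  11  12  13  14
  0   T   F   F   F   F   F   F   F   F   F   F   F   F   F   F
  1   T   F   F   F   F   F   T   F   F   F   F   F   F   F   F
  2   T   F   F   F   F   T   T   F   F   F   F   T   F   F   F
  3   T   F   F   F   F   T   T   F   F   F   F   T   T   F   F
  4   T   F   F   F   F   T   T   F   T   F   F   T   T   T   T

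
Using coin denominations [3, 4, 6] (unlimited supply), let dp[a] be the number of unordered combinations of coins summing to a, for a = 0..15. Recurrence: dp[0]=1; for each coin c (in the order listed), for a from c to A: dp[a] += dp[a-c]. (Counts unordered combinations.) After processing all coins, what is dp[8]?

after  coin     0     1     2     3     4     5     6     7     8     9    10    11    12    13    14    15
          3     1     0     0     1     0     0     1     0     0     1     0     0     1     0     0     1
          4     1     0     0     1     1     0     1     1     1     1     1     1     2     1     1     2
          6     1     0     0     1     1     0     2     1     1     2     2     1     4     2     2     4

1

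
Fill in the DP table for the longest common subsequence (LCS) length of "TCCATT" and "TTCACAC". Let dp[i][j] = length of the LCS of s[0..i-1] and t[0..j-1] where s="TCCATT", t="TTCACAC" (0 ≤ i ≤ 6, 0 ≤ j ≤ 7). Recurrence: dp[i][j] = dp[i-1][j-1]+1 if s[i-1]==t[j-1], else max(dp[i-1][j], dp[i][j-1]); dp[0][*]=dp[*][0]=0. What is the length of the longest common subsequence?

   ''  T  T  C  A  C  A  C
''  0  0  0  0  0  0  0  0
 T  0  1  1  1  1  1  1  1
 C  0  1  1  2  2  2  2  2
 C  0  1  1  2  2  3  3  3
 A  0  1  1  2  3  3  4  4
 T  0  1  2  2  3  3  4  4
 T  0  1  2  2  3  3  4  4

4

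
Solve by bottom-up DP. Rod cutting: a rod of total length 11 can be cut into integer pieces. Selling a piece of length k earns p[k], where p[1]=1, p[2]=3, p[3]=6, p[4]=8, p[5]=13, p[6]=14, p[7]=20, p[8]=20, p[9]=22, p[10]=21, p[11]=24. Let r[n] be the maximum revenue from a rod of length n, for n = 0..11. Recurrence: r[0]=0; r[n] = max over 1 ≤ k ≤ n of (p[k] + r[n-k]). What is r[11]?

   n    0    1    2    3    4    5    6    7    8    9   10   11
r[n]    0    1    3    6    8   13   14   20   21   23   26   28

28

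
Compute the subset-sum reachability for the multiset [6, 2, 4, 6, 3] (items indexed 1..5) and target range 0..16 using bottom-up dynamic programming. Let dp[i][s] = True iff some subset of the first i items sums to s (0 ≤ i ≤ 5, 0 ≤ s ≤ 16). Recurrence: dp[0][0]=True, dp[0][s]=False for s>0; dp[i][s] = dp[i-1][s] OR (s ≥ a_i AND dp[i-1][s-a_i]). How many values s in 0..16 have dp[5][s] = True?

i\s   0   1   2   3   4   5   6   7   8   9  10  11  12  13  14  15  16
  0   T   F   F   F   F   F   F   F   F   F   F   F   F   F   F   F   F
  1   T   F   F   F   F   F   T   F   F   F   F   F   F   F   F   F   F
  2   T   F   T   F   F   F   T   F   T   F   F   F   F   F   F   F   F
  3   T   F   T   F   T   F   T   F   T   F   T   F   T   F   F   F   F
  4   T   F   T   F   T   F   T   F   T   F   T   F   T   F   T   F   T
  5   T   F   T   T   T   T   T   T   T   T   T   T   T   T   T   T   T

16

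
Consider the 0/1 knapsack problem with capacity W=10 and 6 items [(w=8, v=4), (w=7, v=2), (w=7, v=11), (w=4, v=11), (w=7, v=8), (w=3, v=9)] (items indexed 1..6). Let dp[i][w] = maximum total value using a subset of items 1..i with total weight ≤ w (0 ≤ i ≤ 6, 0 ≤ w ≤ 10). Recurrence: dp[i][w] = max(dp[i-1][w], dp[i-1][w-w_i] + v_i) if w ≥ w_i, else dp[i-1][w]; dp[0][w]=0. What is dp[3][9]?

i\w   0   1   2   3   4   5   6   7   8   9  10
  0   0   0   0   0   0   0   0   0   0   0   0
  1   0   0   0   0   0   0   0   0   4   4   4
  2   0   0   0   0   0   0   0   2   4   4   4
  3   0   0   0   0   0   0   0  11  11  11  11
  4   0   0   0   0  11  11  11  11  11  11  11
  5   0   0   0   0  11  11  11  11  11  11  11
  6   0   0   0   9  11  11  11  20  20  20  20

11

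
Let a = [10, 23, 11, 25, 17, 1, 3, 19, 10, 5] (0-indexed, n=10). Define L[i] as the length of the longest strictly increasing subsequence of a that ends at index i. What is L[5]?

   i    0    1    2    3    4    5    6    7    8    9
a[i]   10   23   11   25   17    1    3   19   10    5
L[i]    1    2    2    3    3    1    2    4    3    3

1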